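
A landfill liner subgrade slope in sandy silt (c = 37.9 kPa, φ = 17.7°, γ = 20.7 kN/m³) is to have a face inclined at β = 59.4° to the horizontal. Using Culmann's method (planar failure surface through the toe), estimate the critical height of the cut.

Culmann's analysis gives the critical failure plane at α_cr = (β + φ)/2 = (59.4 + 17.7)/2 = 38.5°, and the critical height
H_c = (4c/γ) · sinβ cosφ / [1 − cos(β − φ)]
    = (4·37.9/20.7) · sin59.4°·cos17.7° / [1 − cos(41.7°)]
    = 7.324 · 0.8607·0.9527 / [1 − 0.7466]
    = 7.324 · 0.8200 / 0.2534
    = 23.70 m

H_c = 23.70 m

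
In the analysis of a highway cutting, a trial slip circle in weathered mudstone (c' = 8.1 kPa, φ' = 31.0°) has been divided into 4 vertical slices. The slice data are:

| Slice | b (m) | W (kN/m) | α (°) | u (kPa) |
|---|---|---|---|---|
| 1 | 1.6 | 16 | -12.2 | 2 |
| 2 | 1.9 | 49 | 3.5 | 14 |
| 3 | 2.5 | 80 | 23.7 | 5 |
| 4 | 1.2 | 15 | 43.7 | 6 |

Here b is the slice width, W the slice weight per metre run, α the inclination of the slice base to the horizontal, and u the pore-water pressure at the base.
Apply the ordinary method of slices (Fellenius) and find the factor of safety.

FS = 2.88

Ordinary method of slices: FS = Σ[c'·Δl_i + (W_i cosα_i − u_i·Δl_i)·tanφ'] / Σ W_i sinα_i, with Δl_i = b_i / cosα_i.
Slice 1: Δl = 1.6/cos(-12.2°) = 1.637 m; N'_1 = 16·cos(-12.2°) − 2·1.637 = 12.4; c'Δl = 13.26; W sinα = -3.4
Slice 2: Δl = 1.9/cos3.5° = 1.904 m; N'_2 = 49·cos3.5° − 14·1.904 = 22.3; c'Δl = 15.42; W sinα = 3.0
Slice 3: Δl = 2.5/cos23.7° = 2.730 m; N'_3 = 80·cos23.7° − 5·2.730 = 59.6; c'Δl = 22.12; W sinα = 32.2
Slice 4: Δl = 1.2/cos43.7° = 1.660 m; N'_4 = 15·cos43.7° − 6·1.660 = 0.9; c'Δl = 13.44; W sinα = 10.4
Σc'Δl = 64.2 kN/m; ΣN' = 95.1 kN/m; ΣW sinα = 42.1 kN/m
Resisting = 64.2 + 95.1·tan31.0° = 64.2 + 57.1 = 121.4 kN/m
FS = 121.4 / 42.1 = 2.881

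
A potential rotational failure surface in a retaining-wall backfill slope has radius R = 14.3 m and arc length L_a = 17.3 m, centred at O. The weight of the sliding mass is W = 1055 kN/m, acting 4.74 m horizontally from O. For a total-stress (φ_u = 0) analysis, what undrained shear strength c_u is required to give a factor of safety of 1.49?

FS = c_u·L_a·R / (W·d), so c_u = FS·W·d / (L_a·R).
c_u = 1.49·1055·4.74 / (17.30·14.3) = 7451.0 / 247.39 = 30.12 kPa

c_u = 30.1 kPa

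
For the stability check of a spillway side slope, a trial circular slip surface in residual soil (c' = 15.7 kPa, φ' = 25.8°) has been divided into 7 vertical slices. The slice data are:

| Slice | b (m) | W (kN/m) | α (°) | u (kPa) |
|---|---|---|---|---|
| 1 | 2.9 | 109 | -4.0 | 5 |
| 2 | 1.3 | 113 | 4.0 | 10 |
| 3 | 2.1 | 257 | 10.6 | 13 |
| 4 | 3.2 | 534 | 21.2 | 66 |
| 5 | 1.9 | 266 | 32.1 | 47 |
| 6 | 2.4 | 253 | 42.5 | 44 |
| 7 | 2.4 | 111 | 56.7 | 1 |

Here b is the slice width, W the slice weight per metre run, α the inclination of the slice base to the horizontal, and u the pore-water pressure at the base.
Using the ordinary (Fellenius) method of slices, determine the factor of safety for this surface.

FS = 1.16

Ordinary method of slices: FS = Σ[c'·Δl_i + (W_i cosα_i − u_i·Δl_i)·tanφ'] / Σ W_i sinα_i, with Δl_i = b_i / cosα_i.
Slice 1: Δl = 2.9/cos(-4.0°) = 2.907 m; N'_1 = 109·cos(-4.0°) − 5·2.907 = 94.2; c'Δl = 45.64; W sinα = -7.6
Slice 2: Δl = 1.3/cos4.0° = 1.303 m; N'_2 = 113·cos4.0° − 10·1.303 = 99.7; c'Δl = 20.46; W sinα = 7.9
Slice 3: Δl = 2.1/cos10.6° = 2.136 m; N'_3 = 257·cos10.6° − 13·2.136 = 224.8; c'Δl = 33.54; W sinα = 47.3
Slice 4: Δl = 3.2/cos21.2° = 3.432 m; N'_4 = 534·cos21.2° − 66·3.432 = 271.3; c'Δl = 53.89; W sinα = 193.1
Slice 5: Δl = 1.9/cos32.1° = 2.243 m; N'_5 = 266·cos32.1° − 47·2.243 = 119.9; c'Δl = 35.21; W sinα = 141.4
Slice 6: Δl = 2.4/cos42.5° = 3.255 m; N'_6 = 253·cos42.5° − 44·3.255 = 43.3; c'Δl = 51.11; W sinα = 170.9
Slice 7: Δl = 2.4/cos56.7° = 4.371 m; N'_7 = 111·cos56.7° − 1·4.371 = 56.6; c'Δl = 68.63; W sinα = 92.8
Σc'Δl = 308.5 kN/m; ΣN' = 909.9 kN/m; ΣW sinα = 645.7 kN/m
Resisting = 308.5 + 909.9·tan25.8° = 308.5 + 439.8 = 748.3 kN/m
FS = 748.3 / 645.7 = 1.159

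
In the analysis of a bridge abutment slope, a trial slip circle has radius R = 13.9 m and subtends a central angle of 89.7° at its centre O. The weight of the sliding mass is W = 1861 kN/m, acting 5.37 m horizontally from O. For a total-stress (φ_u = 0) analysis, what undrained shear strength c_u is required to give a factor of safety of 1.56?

FS = c_u·L_a·R / (W·d), so c_u = FS·W·d / (L_a·R).
Arc length L_a = R·θ = 13.9·(89.7°·π/180) = 13.9·1.5656 = 21.76 m
c_u = 1.56·1861·5.37 / (21.76·13.9) = 15590.0 / 302.48 = 51.54 kPa

c_u = 51.5 kPa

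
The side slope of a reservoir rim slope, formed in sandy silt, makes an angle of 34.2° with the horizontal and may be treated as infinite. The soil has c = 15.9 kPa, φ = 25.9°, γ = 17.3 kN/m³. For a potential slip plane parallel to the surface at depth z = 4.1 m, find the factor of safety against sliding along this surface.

For an infinite slope with a slip plane parallel to the surface (no pore pressure): FS = [c + γz cos²β tanφ] / [γz sinβ cosβ].
γz = 17.3·4.1 = 70.93 kN/m²
Numerator = 15.9 + 70.93·cos²34.2°·tan25.9° = 15.9 + 70.93·0.6841·0.4856 = 39.460 kPa
Denominator = 70.93·sin34.2°·cos34.2° = 70.93·0.5621·0.8271 = 32.975 kPa
FS = 39.460 / 32.975 = 1.197

FS = 1.20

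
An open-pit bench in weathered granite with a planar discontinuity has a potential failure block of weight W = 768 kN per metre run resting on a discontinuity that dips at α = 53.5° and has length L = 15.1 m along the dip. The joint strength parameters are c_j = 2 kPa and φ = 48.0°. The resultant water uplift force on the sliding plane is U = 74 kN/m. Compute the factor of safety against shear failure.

Resolving the block weight along and normal to the plane and applying the Mohr–Coulomb strength on the joint:
N' = W cosα − U = 768·cos53.5° − 74 = 382.8 kN/m
Driving force T = W sinα = 768·sin53.5° = 617.4 kN/m
Resisting force R = c_j·L + N'·tanφ = 2·15.1 + 382.8·tan48.0° = 30.2 + 425.2 = 455.4 kN/m
FS = R / T = 455.4 / 617.4 = 0.738

FS = 0.74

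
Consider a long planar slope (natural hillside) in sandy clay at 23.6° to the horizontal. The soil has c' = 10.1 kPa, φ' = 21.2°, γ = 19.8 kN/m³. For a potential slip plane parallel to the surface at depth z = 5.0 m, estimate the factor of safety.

For an infinite slope with a slip plane parallel to the surface (no pore pressure): FS = [c' + γz cos²β tanφ'] / [γz sinβ cosβ].
γz = 19.8·5.0 = 99.00 kN/m²
Numerator = 10.1 + 99.00·cos²23.6°·tan21.2° = 10.1 + 99.00·0.8397·0.3879 = 42.345 kPa
Denominator = 99.00·sin23.6°·cos23.6° = 99.00·0.4003·0.9164 = 36.320 kPa
FS = 42.345 / 36.320 = 1.166

FS = 1.17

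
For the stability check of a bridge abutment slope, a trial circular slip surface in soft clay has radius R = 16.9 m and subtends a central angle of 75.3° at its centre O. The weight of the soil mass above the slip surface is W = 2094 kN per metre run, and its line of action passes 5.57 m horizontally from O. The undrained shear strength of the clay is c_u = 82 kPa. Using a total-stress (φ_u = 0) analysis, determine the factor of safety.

Taking moments about the centre O, the resisting moment is provided by the undrained shear strength acting along the arc:
Arc length L_a = R·θ = 16.9·(75.3°·π/180) = 16.9·1.3142 = 22.21 m
M_R = c_u·L_a·R = 82·22.21·16.9 = 30779.4 kN·m/m
M_D = W·d = 2094·5.57 = 11663.6 kN·m/m
FS = M_R / M_D = 30779.4 / 11663.6 = 2.639

FS = 2.64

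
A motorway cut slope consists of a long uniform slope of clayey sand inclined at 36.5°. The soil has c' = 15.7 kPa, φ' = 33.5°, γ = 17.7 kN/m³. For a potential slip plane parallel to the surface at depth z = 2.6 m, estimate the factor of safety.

FS = 1.61

For an infinite slope with a slip plane parallel to the surface (no pore pressure): FS = [c' + γz cos²β tanφ'] / [γz sinβ cosβ].
γz = 17.7·2.6 = 46.02 kN/m²
Numerator = 15.7 + 46.02·cos²36.5°·tan33.5° = 15.7 + 46.02·0.6462·0.6619 = 35.383 kPa
Denominator = 46.02·sin36.5°·cos36.5° = 46.02·0.5948·0.8039 = 22.005 kPa
FS = 35.383 / 22.005 = 1.608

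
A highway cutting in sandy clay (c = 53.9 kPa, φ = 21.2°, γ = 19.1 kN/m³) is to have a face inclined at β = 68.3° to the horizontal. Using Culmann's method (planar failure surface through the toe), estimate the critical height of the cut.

Culmann's analysis gives the critical failure plane at α_cr = (β + φ)/2 = (68.3 + 21.2)/2 = 44.8°, and the critical height
H_c = (4c/γ) · sinβ cosφ / [1 − cos(β − φ)]
    = (4·53.9/19.1) · sin68.3°·cos21.2° / [1 − cos(47.1°)]
    = 11.288 · 0.9291·0.9323 / [1 − 0.6807]
    = 11.288 · 0.8663 / 0.3193
    = 30.63 m

H_c = 30.63 m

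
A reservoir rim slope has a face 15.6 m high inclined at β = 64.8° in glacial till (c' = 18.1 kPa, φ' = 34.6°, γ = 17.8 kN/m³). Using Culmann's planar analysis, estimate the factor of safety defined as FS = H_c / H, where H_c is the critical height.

H_c = (4c'/γ) · sinβ cosφ' / [1 − cos(β − φ')]
    = (4·18.1/17.8) · sin64.8°·cos34.6° / [1 − cos30.2°]
    = 4.067 · 0.7448 / 0.1357 = 22.32 m
FS = H_c / H = 22.32 / 15.6 = 1.431

FS = 1.43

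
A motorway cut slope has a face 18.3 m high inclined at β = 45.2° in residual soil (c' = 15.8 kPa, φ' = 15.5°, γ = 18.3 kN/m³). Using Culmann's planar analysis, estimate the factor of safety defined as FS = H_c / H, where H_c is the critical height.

FS = 0.98

H_c = (4c'/γ) · sinβ cosφ' / [1 − cos(β − φ')]
    = (4·15.8/18.3) · sin45.2°·cos15.5° / [1 − cos29.7°]
    = 3.454 · 0.6838 / 0.1314 = 17.98 m
FS = H_c / H = 17.98 / 18.3 = 0.982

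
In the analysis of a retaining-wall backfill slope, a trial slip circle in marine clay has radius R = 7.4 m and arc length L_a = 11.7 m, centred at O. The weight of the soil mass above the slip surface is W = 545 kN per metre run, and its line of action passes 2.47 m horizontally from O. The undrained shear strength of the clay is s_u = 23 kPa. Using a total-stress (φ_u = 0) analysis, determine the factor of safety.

FS = 1.48

Taking moments about the centre O, the resisting moment is provided by the undrained shear strength acting along the arc:
M_R = s_u·L_a·R = 23·11.70·7.4 = 1991.3 kN·m/m
M_D = W·d = 545·2.47 = 1346.2 kN·m/m
FS = M_R / M_D = 1991.3 / 1346.2 = 1.479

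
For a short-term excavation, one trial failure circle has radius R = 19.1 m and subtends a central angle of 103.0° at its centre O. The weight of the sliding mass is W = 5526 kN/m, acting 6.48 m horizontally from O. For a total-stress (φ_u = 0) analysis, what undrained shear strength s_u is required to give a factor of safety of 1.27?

FS = s_u·L_a·R / (W·d), so s_u = FS·W·d / (L_a·R).
Arc length L_a = R·θ = 19.1·(103.0°·π/180) = 19.1·1.7977 = 34.34 m
s_u = 1.27·5526·6.48 / (34.34·19.1) = 45476.8 / 655.81 = 69.34 kPa

s_u = 69.3 kPa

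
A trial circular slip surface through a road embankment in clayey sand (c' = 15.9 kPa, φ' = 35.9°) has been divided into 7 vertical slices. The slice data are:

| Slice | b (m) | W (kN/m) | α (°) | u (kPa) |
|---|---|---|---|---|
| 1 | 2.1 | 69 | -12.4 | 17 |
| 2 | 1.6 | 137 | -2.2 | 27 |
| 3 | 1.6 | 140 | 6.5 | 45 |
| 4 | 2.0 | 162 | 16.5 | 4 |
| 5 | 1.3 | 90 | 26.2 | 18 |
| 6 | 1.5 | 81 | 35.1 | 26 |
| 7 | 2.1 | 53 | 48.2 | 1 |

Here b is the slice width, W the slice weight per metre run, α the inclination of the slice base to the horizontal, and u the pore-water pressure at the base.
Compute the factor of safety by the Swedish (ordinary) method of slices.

FS = 3.23

Ordinary method of slices: FS = Σ[c'·Δl_i + (W_i cosα_i − u_i·Δl_i)·tanφ'] / Σ W_i sinα_i, with Δl_i = b_i / cosα_i.
Slice 1: Δl = 2.1/cos(-12.4°) = 2.150 m; N'_1 = 69·cos(-12.4°) − 17·2.150 = 30.8; c'Δl = 34.19; W sinα = -14.8
Slice 2: Δl = 1.6/cos(-2.2°) = 1.601 m; N'_2 = 137·cos(-2.2°) − 27·1.601 = 93.7; c'Δl = 25.46; W sinα = -5.3
Slice 3: Δl = 1.6/cos6.5° = 1.610 m; N'_3 = 140·cos6.5° − 45·1.610 = 66.6; c'Δl = 25.60; W sinα = 15.8
Slice 4: Δl = 2.0/cos16.5° = 2.086 m; N'_4 = 162·cos16.5° − 4·2.086 = 147.0; c'Δl = 33.17; W sinα = 46.0
Slice 5: Δl = 1.3/cos26.2° = 1.449 m; N'_5 = 90·cos26.2° − 18·1.449 = 54.7; c'Δl = 23.04; W sinα = 39.7
Slice 6: Δl = 1.5/cos35.1° = 1.833 m; N'_6 = 81·cos35.1° − 26·1.833 = 18.6; c'Δl = 29.15; W sinα = 46.6
Slice 7: Δl = 2.1/cos48.2° = 3.151 m; N'_7 = 53·cos48.2° − 1·3.151 = 32.2; c'Δl = 50.10; W sinα = 39.5
Σc'Δl = 220.7 kN/m; ΣN' = 443.6 kN/m; ΣW sinα = 167.6 kN/m
Resisting = 220.7 + 443.6·tan35.9° = 220.7 + 321.1 = 541.8 kN/m
FS = 541.8 / 167.6 = 3.233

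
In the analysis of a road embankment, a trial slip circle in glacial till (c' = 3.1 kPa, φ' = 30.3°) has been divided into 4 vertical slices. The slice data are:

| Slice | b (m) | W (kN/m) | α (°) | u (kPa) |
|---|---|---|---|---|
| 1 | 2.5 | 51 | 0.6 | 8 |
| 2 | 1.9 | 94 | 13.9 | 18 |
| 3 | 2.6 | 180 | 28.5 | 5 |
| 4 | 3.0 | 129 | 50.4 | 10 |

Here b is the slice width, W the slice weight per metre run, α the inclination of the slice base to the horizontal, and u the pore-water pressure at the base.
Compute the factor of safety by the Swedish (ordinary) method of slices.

Ordinary method of slices: FS = Σ[c'·Δl_i + (W_i cosα_i − u_i·Δl_i)·tanφ'] / Σ W_i sinα_i, with Δl_i = b_i / cosα_i.
Slice 1: Δl = 2.5/cos0.6° = 2.500 m; N'_1 = 51·cos0.6° − 8·2.500 = 31.0; c'Δl = 7.75; W sinα = 0.5
Slice 2: Δl = 1.9/cos13.9° = 1.957 m; N'_2 = 94·cos13.9° − 18·1.957 = 56.0; c'Δl = 6.07; W sinα = 22.6
Slice 3: Δl = 2.6/cos28.5° = 2.959 m; N'_3 = 180·cos28.5° − 5·2.959 = 143.4; c'Δl = 9.17; W sinα = 85.9
Slice 4: Δl = 3.0/cos50.4° = 4.706 m; N'_4 = 129·cos50.4° − 10·4.706 = 35.2; c'Δl = 14.59; W sinα = 99.4
Σc'Δl = 37.6 kN/m; ΣN' = 265.6 kN/m; ΣW sinα = 208.4 kN/m
Resisting = 37.6 + 265.6·tan30.3° = 37.6 + 155.2 = 192.8 kN/m
FS = 192.8 / 208.4 = 0.925

FS = 0.92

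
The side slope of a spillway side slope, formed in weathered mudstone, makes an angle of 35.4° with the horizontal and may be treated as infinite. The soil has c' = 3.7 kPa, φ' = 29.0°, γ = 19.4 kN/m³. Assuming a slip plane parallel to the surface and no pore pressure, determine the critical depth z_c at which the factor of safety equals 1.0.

z_c = 1.84 m

Setting FS = 1.00 in FS = [c' + γz cos²β tanφ'] / [γz sinβ cosβ] and solving for z:
z = c' / [γ cosβ (FS·sinβ − cosβ·tanφ')]
  = 3.7 / [19.4·cos35.4°·(1.00·sin35.4° − cos35.4°·tan29.0°)]
  = 3.7 / [19.4·0.8151·(1.00·0.5793 − 0.8151·0.5543)]
  = 3.7 / 2.0154 = 1.836 m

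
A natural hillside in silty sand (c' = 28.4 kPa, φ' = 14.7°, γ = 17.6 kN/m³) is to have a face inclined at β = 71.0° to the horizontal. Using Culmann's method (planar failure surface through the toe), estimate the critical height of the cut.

H_c = 13.26 m

Culmann's analysis gives the critical failure plane at α_cr = (β + φ')/2 = (71.0 + 14.7)/2 = 42.9°, and the critical height
H_c = (4c'/γ) · sinβ cosφ' / [1 − cos(β − φ')]
    = (4·28.4/17.6) · sin71.0°·cos14.7° / [1 − cos(56.3°)]
    = 6.455 · 0.9455·0.9673 / [1 − 0.5548]
    = 6.455 · 0.9146 / 0.4452
    = 13.26 m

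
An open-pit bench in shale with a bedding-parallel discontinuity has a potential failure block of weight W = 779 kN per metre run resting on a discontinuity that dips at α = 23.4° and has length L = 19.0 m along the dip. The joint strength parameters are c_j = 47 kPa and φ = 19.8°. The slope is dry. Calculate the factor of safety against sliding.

FS = 3.72

Resolving the block weight along and normal to the plane and applying the Mohr–Coulomb strength on the joint:
N' = W cosα = 779·cos23.4° = 714.9 kN/m
Driving force T = W sinα = 779·sin23.4° = 309.4 kN/m
Resisting force R = c_j·L + N'·tanφ = 47·19.0 + 714.9·tan19.8° = 893.0 + 257.4 = 1150.4 kN/m
FS = R / T = 1150.4 / 309.4 = 3.718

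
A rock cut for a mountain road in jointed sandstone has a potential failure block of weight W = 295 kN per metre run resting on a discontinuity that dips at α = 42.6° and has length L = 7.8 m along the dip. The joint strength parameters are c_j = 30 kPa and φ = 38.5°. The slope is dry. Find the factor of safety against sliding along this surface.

FS = 2.04

Resolving the block weight along and normal to the plane and applying the Mohr–Coulomb strength on the joint:
N' = W cosα = 295·cos42.6° = 217.1 kN/m
Driving force T = W sinα = 295·sin42.6° = 199.7 kN/m
Resisting force R = c_j·L + N'·tanφ = 30·7.8 + 217.1·tan38.5° = 234.0 + 172.7 = 406.7 kN/m
FS = R / T = 406.7 / 199.7 = 2.037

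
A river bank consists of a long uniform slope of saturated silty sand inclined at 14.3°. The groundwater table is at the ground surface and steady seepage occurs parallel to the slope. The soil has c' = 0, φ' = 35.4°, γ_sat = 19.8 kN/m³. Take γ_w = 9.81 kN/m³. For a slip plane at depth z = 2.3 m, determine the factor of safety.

FS = 1.41

With seepage parallel to the slope and the water table at the surface, the effective normal stress on the slip plane uses the buoyant unit weight γ' = γ_sat − γ_w while the driving shear stress uses γ_sat:
FS = [c' + γ' z cos²β tanφ'] / [γ_sat z sinβ cosβ]
(For c' = 0 this reduces to FS = (γ'/γ_sat)·tanφ'/tanβ.)
γ' = 19.8 − 9.81 = 9.99 kN/m³
Numerator = 0.0 + 9.99·2.3·cos²14.3°·tan35.4° = 0.0 + 9.99·2.3·0.9390·0.7107 = 15.333 kPa
Denominator = 19.8·2.3·sin14.3°·cos14.3° = 19.8·2.3·0.2470·0.9690 = 10.900 kPa
FS = 15.333 / 10.900 = 1.407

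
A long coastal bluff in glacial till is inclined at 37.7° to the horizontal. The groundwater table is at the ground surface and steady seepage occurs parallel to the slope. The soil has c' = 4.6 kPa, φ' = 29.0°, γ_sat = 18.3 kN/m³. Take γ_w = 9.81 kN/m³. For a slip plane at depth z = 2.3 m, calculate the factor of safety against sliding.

FS = 0.56

With seepage parallel to the slope and the water table at the surface, the effective normal stress on the slip plane uses the buoyant unit weight γ' = γ_sat − γ_w while the driving shear stress uses γ_sat:
FS = [c' + γ' z cos²β tanφ'] / [γ_sat z sinβ cosβ]
γ' = 18.3 − 9.81 = 8.49 kN/m³
Numerator = 4.6 + 8.49·2.3·cos²37.7°·tan29.0° = 4.6 + 8.49·2.3·0.6260·0.5543 = 11.376 kPa
Denominator = 18.3·2.3·sin37.7°·cos37.7° = 18.3·2.3·0.6115·0.7912 = 20.365 kPa
FS = 11.376 / 20.365 = 0.559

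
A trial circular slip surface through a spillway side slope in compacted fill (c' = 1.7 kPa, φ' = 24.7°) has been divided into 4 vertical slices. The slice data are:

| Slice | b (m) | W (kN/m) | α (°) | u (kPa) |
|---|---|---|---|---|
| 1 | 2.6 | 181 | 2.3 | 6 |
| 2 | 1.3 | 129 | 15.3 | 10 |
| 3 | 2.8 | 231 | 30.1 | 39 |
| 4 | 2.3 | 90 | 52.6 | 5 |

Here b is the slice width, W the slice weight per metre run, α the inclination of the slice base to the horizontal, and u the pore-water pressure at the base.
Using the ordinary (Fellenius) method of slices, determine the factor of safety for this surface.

Ordinary method of slices: FS = Σ[c'·Δl_i + (W_i cosα_i − u_i·Δl_i)·tanφ'] / Σ W_i sinα_i, with Δl_i = b_i / cosα_i.
Slice 1: Δl = 2.6/cos2.3° = 2.602 m; N'_1 = 181·cos2.3° − 6·2.602 = 165.2; c'Δl = 4.42; W sinα = 7.3
Slice 2: Δl = 1.3/cos15.3° = 1.348 m; N'_2 = 129·cos15.3° − 10·1.348 = 111.0; c'Δl = 2.29; W sinα = 34.0
Slice 3: Δl = 2.8/cos30.1° = 3.236 m; N'_3 = 231·cos30.1° − 39·3.236 = 73.6; c'Δl = 5.50; W sinα = 115.8
Slice 4: Δl = 2.3/cos52.6° = 3.787 m; N'_4 = 90·cos52.6° − 5·3.787 = 35.7; c'Δl = 6.44; W sinα = 71.5
Σc'Δl = 18.7 kN/m; ΣN' = 385.6 kN/m; ΣW sinα = 228.6 kN/m
Resisting = 18.7 + 385.6·tan24.7° = 18.7 + 177.3 = 196.0 kN/m
FS = 196.0 / 228.6 = 0.857

FS = 0.86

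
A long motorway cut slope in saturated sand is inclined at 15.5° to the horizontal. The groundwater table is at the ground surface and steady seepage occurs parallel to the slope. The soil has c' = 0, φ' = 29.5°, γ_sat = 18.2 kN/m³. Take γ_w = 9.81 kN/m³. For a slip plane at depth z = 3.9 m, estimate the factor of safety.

FS = 0.94

With seepage parallel to the slope and the water table at the surface, the effective normal stress on the slip plane uses the buoyant unit weight γ' = γ_sat − γ_w while the driving shear stress uses γ_sat:
FS = [c' + γ' z cos²β tanφ'] / [γ_sat z sinβ cosβ]
(For c' = 0 this reduces to FS = (γ'/γ_sat)·tanφ'/tanβ.)
γ' = 18.2 − 9.81 = 8.39 kN/m³
Numerator = 0.0 + 8.39·3.9·cos²15.5°·tan29.5° = 0.0 + 8.39·3.9·0.9286·0.5658 = 17.191 kPa
Denominator = 18.2·3.9·sin15.5°·cos15.5° = 18.2·3.9·0.2672·0.9636 = 18.279 kPa
FS = 17.191 / 18.279 = 0.940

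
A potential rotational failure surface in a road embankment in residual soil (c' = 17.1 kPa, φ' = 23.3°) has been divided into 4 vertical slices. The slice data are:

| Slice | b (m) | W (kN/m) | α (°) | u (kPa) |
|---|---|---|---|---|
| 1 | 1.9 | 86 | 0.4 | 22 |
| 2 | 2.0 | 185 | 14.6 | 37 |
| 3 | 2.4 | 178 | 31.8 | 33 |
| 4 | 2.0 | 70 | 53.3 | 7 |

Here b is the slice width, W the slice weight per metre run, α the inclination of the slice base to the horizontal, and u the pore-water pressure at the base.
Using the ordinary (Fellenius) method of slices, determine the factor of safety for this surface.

Ordinary method of slices: FS = Σ[c'·Δl_i + (W_i cosα_i − u_i·Δl_i)·tanφ'] / Σ W_i sinα_i, with Δl_i = b_i / cosα_i.
Slice 1: Δl = 1.9/cos0.4° = 1.900 m; N'_1 = 86·cos0.4° − 22·1.900 = 44.2; c'Δl = 32.49; W sinα = 0.6
Slice 2: Δl = 2.0/cos14.6° = 2.067 m; N'_2 = 185·cos14.6° − 37·2.067 = 102.6; c'Δl = 35.34; W sinα = 46.6
Slice 3: Δl = 2.4/cos31.8° = 2.824 m; N'_3 = 178·cos31.8° − 33·2.824 = 58.1; c'Δl = 48.29; W sinα = 93.8
Slice 4: Δl = 2.0/cos53.3° = 3.347 m; N'_4 = 70·cos53.3° − 7·3.347 = 18.4; c'Δl = 57.23; W sinα = 56.1
Σc'Δl = 173.3 kN/m; ΣN' = 223.3 kN/m; ΣW sinα = 197.2 kN/m
Resisting = 173.3 + 223.3·tan23.3° = 173.3 + 96.1 = 269.5 kN/m
FS = 269.5 / 197.2 = 1.367

FS = 1.37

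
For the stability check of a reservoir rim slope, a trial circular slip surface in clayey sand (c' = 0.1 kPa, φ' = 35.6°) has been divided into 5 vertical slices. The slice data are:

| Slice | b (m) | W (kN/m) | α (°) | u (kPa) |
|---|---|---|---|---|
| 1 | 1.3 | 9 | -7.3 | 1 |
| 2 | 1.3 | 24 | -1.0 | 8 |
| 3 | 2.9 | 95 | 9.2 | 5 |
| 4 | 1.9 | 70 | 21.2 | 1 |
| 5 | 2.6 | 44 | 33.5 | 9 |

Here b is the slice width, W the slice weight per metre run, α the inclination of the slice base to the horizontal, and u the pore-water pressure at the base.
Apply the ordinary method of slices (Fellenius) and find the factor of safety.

FS = 1.97

Ordinary method of slices: FS = Σ[c'·Δl_i + (W_i cosα_i − u_i·Δl_i)·tanφ'] / Σ W_i sinα_i, with Δl_i = b_i / cosα_i.
Slice 1: Δl = 1.3/cos(-7.3°) = 1.311 m; N'_1 = 9·cos(-7.3°) − 1·1.311 = 7.6; c'Δl = 0.13; W sinα = -1.1
Slice 2: Δl = 1.3/cos(-1.0°) = 1.300 m; N'_2 = 24·cos(-1.0°) − 8·1.300 = 13.6; c'Δl = 0.13; W sinα = -0.4
Slice 3: Δl = 2.9/cos9.2° = 2.938 m; N'_3 = 95·cos9.2° − 5·2.938 = 79.1; c'Δl = 0.29; W sinα = 15.2
Slice 4: Δl = 1.9/cos21.2° = 2.038 m; N'_4 = 70·cos21.2° − 1·2.038 = 63.2; c'Δl = 0.20; W sinα = 25.3
Slice 5: Δl = 2.6/cos33.5° = 3.118 m; N'_5 = 44·cos33.5° − 9·3.118 = 8.6; c'Δl = 0.31; W sinα = 24.3
Σc'Δl = 1.1 kN/m; ΣN' = 172.2 kN/m; ΣW sinα = 63.2 kN/m
Resisting = 1.1 + 172.2·tan35.6° = 1.1 + 123.3 = 124.3 kN/m
FS = 124.3 / 63.2 = 1.966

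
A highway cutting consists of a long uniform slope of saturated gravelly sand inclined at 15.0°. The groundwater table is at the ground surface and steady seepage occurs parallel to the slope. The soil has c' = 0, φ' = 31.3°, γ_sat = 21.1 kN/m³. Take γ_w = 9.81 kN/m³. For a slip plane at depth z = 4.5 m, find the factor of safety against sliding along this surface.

FS = 1.21

With seepage parallel to the slope and the water table at the surface, the effective normal stress on the slip plane uses the buoyant unit weight γ' = γ_sat − γ_w while the driving shear stress uses γ_sat:
FS = [c' + γ' z cos²β tanφ'] / [γ_sat z sinβ cosβ]
(For c' = 0 this reduces to FS = (γ'/γ_sat)·tanφ'/tanβ.)
γ' = 21.1 − 9.81 = 11.29 kN/m³
Numerator = 0.0 + 11.29·4.5·cos²15.0°·tan31.3° = 0.0 + 11.29·4.5·0.9330·0.6080 = 28.821 kPa
Denominator = 21.1·4.5·sin15.0°·cos15.0° = 21.1·4.5·0.2588·0.9659 = 23.738 kPa
FS = 28.821 / 23.738 = 1.214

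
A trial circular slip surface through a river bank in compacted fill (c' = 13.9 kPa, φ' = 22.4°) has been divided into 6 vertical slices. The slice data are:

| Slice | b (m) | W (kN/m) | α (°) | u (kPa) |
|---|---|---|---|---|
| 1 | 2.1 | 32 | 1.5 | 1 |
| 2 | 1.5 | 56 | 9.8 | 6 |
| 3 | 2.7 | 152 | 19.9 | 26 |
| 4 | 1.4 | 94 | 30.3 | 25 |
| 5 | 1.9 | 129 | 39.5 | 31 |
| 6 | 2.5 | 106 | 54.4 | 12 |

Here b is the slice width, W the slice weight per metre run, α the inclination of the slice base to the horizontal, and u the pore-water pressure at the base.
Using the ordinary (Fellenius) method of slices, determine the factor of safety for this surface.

FS = 1.07

Ordinary method of slices: FS = Σ[c'·Δl_i + (W_i cosα_i − u_i·Δl_i)·tanφ'] / Σ W_i sinα_i, with Δl_i = b_i / cosα_i.
Slice 1: Δl = 2.1/cos1.5° = 2.101 m; N'_1 = 32·cos1.5° − 1·2.101 = 29.9; c'Δl = 29.20; W sinα = 0.8
Slice 2: Δl = 1.5/cos9.8° = 1.522 m; N'_2 = 56·cos9.8° − 6·1.522 = 46.0; c'Δl = 21.16; W sinα = 9.5
Slice 3: Δl = 2.7/cos19.9° = 2.871 m; N'_3 = 152·cos19.9° − 26·2.871 = 68.3; c'Δl = 39.91; W sinα = 51.7
Slice 4: Δl = 1.4/cos30.3° = 1.622 m; N'_4 = 94·cos30.3° − 25·1.622 = 40.6; c'Δl = 22.54; W sinα = 47.4
Slice 5: Δl = 1.9/cos39.5° = 2.462 m; N'_5 = 129·cos39.5° − 31·2.462 = 23.2; c'Δl = 34.23; W sinα = 82.1
Slice 6: Δl = 2.5/cos54.4° = 4.295 m; N'_6 = 106·cos54.4° − 12·4.295 = 10.2; c'Δl = 59.70; W sinα = 86.2
Σc'Δl = 206.7 kN/m; ΣN' = 218.2 kN/m; ΣW sinα = 277.8 kN/m
Resisting = 206.7 + 218.2·tan22.4° = 206.7 + 89.9 = 296.7 kN/m
FS = 296.7 / 277.8 = 1.068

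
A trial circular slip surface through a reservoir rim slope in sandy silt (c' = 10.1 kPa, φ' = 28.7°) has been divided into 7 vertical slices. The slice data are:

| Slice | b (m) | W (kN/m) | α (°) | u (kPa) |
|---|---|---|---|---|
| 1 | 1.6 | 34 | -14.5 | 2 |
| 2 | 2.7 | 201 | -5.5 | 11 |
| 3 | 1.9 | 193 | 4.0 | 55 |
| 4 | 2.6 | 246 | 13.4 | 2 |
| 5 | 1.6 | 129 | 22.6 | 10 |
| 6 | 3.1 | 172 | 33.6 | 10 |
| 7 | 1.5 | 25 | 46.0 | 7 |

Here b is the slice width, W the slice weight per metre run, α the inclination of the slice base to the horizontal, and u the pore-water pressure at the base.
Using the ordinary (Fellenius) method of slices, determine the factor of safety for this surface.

Ordinary method of slices: FS = Σ[c'·Δl_i + (W_i cosα_i − u_i·Δl_i)·tanφ'] / Σ W_i sinα_i, with Δl_i = b_i / cosα_i.
Slice 1: Δl = 1.6/cos(-14.5°) = 1.653 m; N'_1 = 34·cos(-14.5°) − 2·1.653 = 29.6; c'Δl = 16.69; W sinα = -8.5
Slice 2: Δl = 2.7/cos(-5.5°) = 2.712 m; N'_2 = 201·cos(-5.5°) − 11·2.712 = 170.2; c'Δl = 27.40; W sinα = -19.3
Slice 3: Δl = 1.9/cos4.0° = 1.905 m; N'_3 = 193·cos4.0° − 55·1.905 = 87.8; c'Δl = 19.24; W sinα = 13.5
Slice 4: Δl = 2.6/cos13.4° = 2.673 m; N'_4 = 246·cos13.4° − 2·2.673 = 234.0; c'Δl = 26.99; W sinα = 57.0
Slice 5: Δl = 1.6/cos22.6° = 1.733 m; N'_5 = 129·cos22.6° − 10·1.733 = 101.8; c'Δl = 17.50; W sinα = 49.6
Slice 6: Δl = 3.1/cos33.6° = 3.722 m; N'_6 = 172·cos33.6° − 10·3.722 = 106.0; c'Δl = 37.59; W sinα = 95.2
Slice 7: Δl = 1.5/cos46.0° = 2.159 m; N'_7 = 25·cos46.0° − 7·2.159 = 2.3; c'Δl = 21.81; W sinα = 18.0
Σc'Δl = 167.2 kN/m; ΣN' = 731.6 kN/m; ΣW sinα = 205.4 kN/m
Resisting = 167.2 + 731.6·tan28.7° = 167.2 + 400.6 = 567.8 kN/m
FS = 567.8 / 205.4 = 2.764

FS = 2.76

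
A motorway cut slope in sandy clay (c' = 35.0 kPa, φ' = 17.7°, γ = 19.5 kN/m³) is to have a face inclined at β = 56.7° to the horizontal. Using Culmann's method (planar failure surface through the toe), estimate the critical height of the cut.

Culmann's analysis gives the critical failure plane at α_cr = (β + φ')/2 = (56.7 + 17.7)/2 = 37.2°, and the critical height
H_c = (4c'/γ) · sinβ cosφ' / [1 − cos(β − φ')]
    = (4·35.0/19.5) · sin56.7°·cos17.7° / [1 − cos(39.0°)]
    = 7.179 · 0.8358·0.9527 / [1 − 0.7771]
    = 7.179 · 0.7962 / 0.2229
    = 25.65 m

H_c = 25.65 m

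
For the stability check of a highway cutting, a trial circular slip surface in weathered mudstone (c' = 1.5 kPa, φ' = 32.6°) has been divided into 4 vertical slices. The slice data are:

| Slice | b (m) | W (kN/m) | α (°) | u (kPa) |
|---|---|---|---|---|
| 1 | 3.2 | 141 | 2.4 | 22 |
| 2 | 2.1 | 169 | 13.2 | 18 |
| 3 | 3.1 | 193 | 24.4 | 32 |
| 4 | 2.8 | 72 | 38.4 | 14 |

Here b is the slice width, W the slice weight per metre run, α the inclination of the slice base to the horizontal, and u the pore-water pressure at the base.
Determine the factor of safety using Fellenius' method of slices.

FS = 1.13

Ordinary method of slices: FS = Σ[c'·Δl_i + (W_i cosα_i − u_i·Δl_i)·tanφ'] / Σ W_i sinα_i, with Δl_i = b_i / cosα_i.
Slice 1: Δl = 3.2/cos2.4° = 3.203 m; N'_1 = 141·cos2.4° − 22·3.203 = 70.4; c'Δl = 4.80; W sinα = 5.9
Slice 2: Δl = 2.1/cos13.2° = 2.157 m; N'_2 = 169·cos13.2° − 18·2.157 = 125.7; c'Δl = 3.24; W sinα = 38.6
Slice 3: Δl = 3.1/cos24.4° = 3.404 m; N'_3 = 193·cos24.4° − 32·3.404 = 66.8; c'Δl = 5.11; W sinα = 79.7
Slice 4: Δl = 2.8/cos38.4° = 3.573 m; N'_4 = 72·cos38.4° − 14·3.573 = 6.4; c'Δl = 5.36; W sinα = 44.7
Σc'Δl = 18.5 kN/m; ΣN' = 269.4 kN/m; ΣW sinα = 168.9 kN/m
Resisting = 18.5 + 269.4·tan32.6° = 18.5 + 172.3 = 190.8 kN/m
FS = 190.8 / 168.9 = 1.129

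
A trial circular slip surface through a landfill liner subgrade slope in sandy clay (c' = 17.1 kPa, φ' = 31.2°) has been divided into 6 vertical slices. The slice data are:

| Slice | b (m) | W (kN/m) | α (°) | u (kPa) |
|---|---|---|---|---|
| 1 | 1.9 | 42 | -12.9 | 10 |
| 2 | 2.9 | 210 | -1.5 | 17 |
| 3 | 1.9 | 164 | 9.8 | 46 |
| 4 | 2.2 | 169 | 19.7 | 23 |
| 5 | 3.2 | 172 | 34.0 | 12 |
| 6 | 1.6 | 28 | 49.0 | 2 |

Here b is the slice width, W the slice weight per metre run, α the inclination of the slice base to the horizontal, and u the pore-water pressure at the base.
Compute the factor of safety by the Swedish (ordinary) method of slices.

FS = 2.93

Ordinary method of slices: FS = Σ[c'·Δl_i + (W_i cosα_i − u_i·Δl_i)·tanφ'] / Σ W_i sinα_i, with Δl_i = b_i / cosα_i.
Slice 1: Δl = 1.9/cos(-12.9°) = 1.949 m; N'_1 = 42·cos(-12.9°) − 10·1.949 = 21.4; c'Δl = 33.33; W sinα = -9.4
Slice 2: Δl = 2.9/cos(-1.5°) = 2.901 m; N'_2 = 210·cos(-1.5°) − 17·2.901 = 160.6; c'Δl = 49.61; W sinα = -5.5
Slice 3: Δl = 1.9/cos9.8° = 1.928 m; N'_3 = 164·cos9.8° − 46·1.928 = 72.9; c'Δl = 32.97; W sinα = 27.9
Slice 4: Δl = 2.2/cos19.7° = 2.337 m; N'_4 = 169·cos19.7° − 23·2.337 = 105.4; c'Δl = 39.96; W sinα = 57.0
Slice 5: Δl = 3.2/cos34.0° = 3.860 m; N'_5 = 172·cos34.0° − 12·3.860 = 96.3; c'Δl = 66.00; W sinα = 96.2
Slice 6: Δl = 1.6/cos49.0° = 2.439 m; N'_6 = 28·cos49.0° − 2·2.439 = 13.5; c'Δl = 41.70; W sinα = 21.1
Σc'Δl = 263.6 kN/m; ΣN' = 470.1 kN/m; ΣW sinα = 187.3 kN/m
Resisting = 263.6 + 470.1·tan31.2° = 263.6 + 284.7 = 548.3 kN/m
FS = 548.3 / 187.3 = 2.927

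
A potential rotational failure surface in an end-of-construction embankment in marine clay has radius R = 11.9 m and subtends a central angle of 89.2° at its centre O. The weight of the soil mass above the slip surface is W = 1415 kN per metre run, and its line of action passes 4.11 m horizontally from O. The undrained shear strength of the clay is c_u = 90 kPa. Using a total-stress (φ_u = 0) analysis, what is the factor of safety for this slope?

FS = 3.41

Taking moments about the centre O, the resisting moment is provided by the undrained shear strength acting along the arc:
Arc length L_a = R·θ = 11.9·(89.2°·π/180) = 11.9·1.5568 = 18.53 m
M_R = c_u·L_a·R = 90·18.53·11.9 = 19841.7 kN·m/m
M_D = W·d = 1415·4.11 = 5815.7 kN·m/m
FS = M_R / M_D = 19841.7 / 5815.7 = 3.412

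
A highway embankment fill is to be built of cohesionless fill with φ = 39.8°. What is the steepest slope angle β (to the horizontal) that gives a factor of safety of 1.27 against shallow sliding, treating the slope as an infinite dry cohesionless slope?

For an infinite dry cohesionless slope FS = tanφ/tanβ, so tanβ = tanφ / FS.
tanβ = tan39.8° / 1.27 = 0.8332 / 1.27 = 0.6560
β = arctan(0.6560) = 33.27°

β = 33.3°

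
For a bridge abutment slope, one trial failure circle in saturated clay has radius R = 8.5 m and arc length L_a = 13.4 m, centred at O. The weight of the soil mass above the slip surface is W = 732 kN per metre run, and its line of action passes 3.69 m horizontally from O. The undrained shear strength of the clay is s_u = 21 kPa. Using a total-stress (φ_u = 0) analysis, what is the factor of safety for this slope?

FS = 0.89

Taking moments about the centre O, the resisting moment is provided by the undrained shear strength acting along the arc:
M_R = s_u·L_a·R = 21·13.40·8.5 = 2391.9 kN·m/m
M_D = W·d = 732·3.69 = 2701.1 kN·m/m
FS = M_R / M_D = 2391.9 / 2701.1 = 0.886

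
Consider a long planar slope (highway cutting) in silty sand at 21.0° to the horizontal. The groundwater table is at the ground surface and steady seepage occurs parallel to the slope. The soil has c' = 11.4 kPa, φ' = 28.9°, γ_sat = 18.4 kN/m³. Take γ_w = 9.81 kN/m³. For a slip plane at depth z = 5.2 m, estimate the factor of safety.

With seepage parallel to the slope and the water table at the surface, the effective normal stress on the slip plane uses the buoyant unit weight γ' = γ_sat − γ_w while the driving shear stress uses γ_sat:
FS = [c' + γ' z cos²β tanφ'] / [γ_sat z sinβ cosβ]
γ' = 18.4 − 9.81 = 8.59 kN/m³
Numerator = 11.4 + 8.59·5.2·cos²21.0°·tan28.9° = 11.4 + 8.59·5.2·0.8716·0.5520 = 32.891 kPa
Denominator = 18.4·5.2·sin21.0°·cos21.0° = 18.4·5.2·0.3584·0.9336 = 32.011 kPa
FS = 32.891 / 32.011 = 1.027

FS = 1.03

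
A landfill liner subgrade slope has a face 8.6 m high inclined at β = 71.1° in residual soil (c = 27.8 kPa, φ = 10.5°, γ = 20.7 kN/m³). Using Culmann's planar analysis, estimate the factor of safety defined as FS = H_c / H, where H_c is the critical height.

FS = 1.14

H_c = (4c/γ) · sinβ cosφ / [1 − cos(β − φ)]
    = (4·27.8/20.7) · sin71.1°·cos10.5° / [1 − cos60.6°]
    = 5.372 · 0.9302 / 0.5091 = 9.82 m
FS = H_c / H = 9.82 / 8.6 = 1.141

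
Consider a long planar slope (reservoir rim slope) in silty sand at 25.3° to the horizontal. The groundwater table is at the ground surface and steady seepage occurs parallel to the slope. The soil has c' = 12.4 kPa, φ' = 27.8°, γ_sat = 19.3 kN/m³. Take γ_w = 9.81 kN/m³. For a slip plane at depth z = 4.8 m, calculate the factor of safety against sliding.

FS = 0.89

With seepage parallel to the slope and the water table at the surface, the effective normal stress on the slip plane uses the buoyant unit weight γ' = γ_sat − γ_w while the driving shear stress uses γ_sat:
FS = [c' + γ' z cos²β tanφ'] / [γ_sat z sinβ cosβ]
γ' = 19.3 − 9.81 = 9.49 kN/m³
Numerator = 12.4 + 9.49·4.8·cos²25.3°·tan27.8° = 12.4 + 9.49·4.8·0.8174·0.5272 = 32.031 kPa
Denominator = 19.3·4.8·sin25.3°·cos25.3° = 19.3·4.8·0.4274·0.9041 = 35.793 kPa
FS = 32.031 / 35.793 = 0.895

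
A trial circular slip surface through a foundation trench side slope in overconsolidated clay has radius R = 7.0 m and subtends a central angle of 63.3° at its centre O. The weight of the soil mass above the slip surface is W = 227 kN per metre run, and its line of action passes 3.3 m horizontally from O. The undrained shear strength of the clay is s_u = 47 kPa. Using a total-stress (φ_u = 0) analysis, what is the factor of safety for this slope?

FS = 3.40

Taking moments about the centre O, the resisting moment is provided by the undrained shear strength acting along the arc:
Arc length L_a = R·θ = 7.0·(63.3°·π/180) = 7.0·1.1048 = 7.73 m
M_R = s_u·L_a·R = 47·7.73·7.0 = 2544.3 kN·m/m
M_D = W·d = 227·3.3 = 749.1 kN·m/m
FS = M_R / M_D = 2544.3 / 749.1 = 3.397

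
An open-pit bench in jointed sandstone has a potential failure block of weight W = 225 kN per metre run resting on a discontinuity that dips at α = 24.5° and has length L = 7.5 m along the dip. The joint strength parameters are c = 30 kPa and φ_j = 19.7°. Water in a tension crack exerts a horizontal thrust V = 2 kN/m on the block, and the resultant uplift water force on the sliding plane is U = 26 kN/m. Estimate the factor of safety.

Resolving the block weight along and normal to the plane and applying the Mohr–Coulomb strength on the joint:
N' = W cosα − U − V sinα = 225·cos24.5° − 26 − 2·sin24.5° = 177.9 kN/m
Driving force T = W sinα + V cosα = 225·sin24.5° + 2·cos24.5° = 95.1 kN/m
Resisting force R = c·L + N'·tanφ_j = 30·7.5 + 177.9·tan19.7° = 225.0 + 63.7 = 288.7 kN/m
FS = R / T = 288.7 / 95.1 = 3.035

FS = 3.03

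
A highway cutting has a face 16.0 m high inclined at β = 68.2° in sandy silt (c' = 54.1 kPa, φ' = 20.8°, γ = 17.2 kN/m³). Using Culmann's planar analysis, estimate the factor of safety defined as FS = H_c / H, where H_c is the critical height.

FS = 2.11

H_c = (4c'/γ) · sinβ cosφ' / [1 − cos(β − φ')]
    = (4·54.1/17.2) · sin68.2°·cos20.8° / [1 − cos47.4°]
    = 12.581 · 0.8680 / 0.3231 = 33.80 m
FS = H_c / H = 33.80 / 16.0 = 2.112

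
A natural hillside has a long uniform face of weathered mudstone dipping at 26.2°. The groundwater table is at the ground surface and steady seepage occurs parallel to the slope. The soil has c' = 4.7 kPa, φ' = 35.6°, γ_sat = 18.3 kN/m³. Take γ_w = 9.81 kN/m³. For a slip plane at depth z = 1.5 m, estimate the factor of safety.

FS = 1.11

With seepage parallel to the slope and the water table at the surface, the effective normal stress on the slip plane uses the buoyant unit weight γ' = γ_sat − γ_w while the driving shear stress uses γ_sat:
FS = [c' + γ' z cos²β tanφ'] / [γ_sat z sinβ cosβ]
γ' = 18.3 − 9.81 = 8.49 kN/m³
Numerator = 4.7 + 8.49·1.5·cos²26.2°·tan35.6° = 4.7 + 8.49·1.5·0.8051·0.7159 = 12.040 kPa
Denominator = 18.3·1.5·sin26.2°·cos26.2° = 18.3·1.5·0.4415·0.8973 = 10.874 kPa
FS = 12.040 / 10.874 = 1.107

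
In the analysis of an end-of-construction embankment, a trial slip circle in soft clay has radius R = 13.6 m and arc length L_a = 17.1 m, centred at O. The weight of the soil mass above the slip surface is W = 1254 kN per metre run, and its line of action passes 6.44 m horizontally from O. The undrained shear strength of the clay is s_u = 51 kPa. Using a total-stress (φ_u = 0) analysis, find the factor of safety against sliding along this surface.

FS = 1.47

Taking moments about the centre O, the resisting moment is provided by the undrained shear strength acting along the arc:
M_R = s_u·L_a·R = 51·17.10·13.6 = 11860.6 kN·m/m
M_D = W·d = 1254·6.44 = 8075.8 kN·m/m
FS = M_R / M_D = 11860.6 / 8075.8 = 1.469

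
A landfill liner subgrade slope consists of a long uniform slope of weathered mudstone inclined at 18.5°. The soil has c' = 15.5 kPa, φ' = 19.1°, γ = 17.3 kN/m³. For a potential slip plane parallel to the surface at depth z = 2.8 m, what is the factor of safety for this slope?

FS = 2.10

For an infinite slope with a slip plane parallel to the surface (no pore pressure): FS = [c' + γz cos²β tanφ'] / [γz sinβ cosβ].
γz = 17.3·2.8 = 48.44 kN/m²
Numerator = 15.5 + 48.44·cos²18.5°·tan19.1° = 15.5 + 48.44·0.8993·0.3463 = 30.585 kPa
Denominator = 48.44·sin18.5°·cos18.5° = 48.44·0.3173·0.9483 = 14.576 kPa
FS = 30.585 / 14.576 = 2.098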